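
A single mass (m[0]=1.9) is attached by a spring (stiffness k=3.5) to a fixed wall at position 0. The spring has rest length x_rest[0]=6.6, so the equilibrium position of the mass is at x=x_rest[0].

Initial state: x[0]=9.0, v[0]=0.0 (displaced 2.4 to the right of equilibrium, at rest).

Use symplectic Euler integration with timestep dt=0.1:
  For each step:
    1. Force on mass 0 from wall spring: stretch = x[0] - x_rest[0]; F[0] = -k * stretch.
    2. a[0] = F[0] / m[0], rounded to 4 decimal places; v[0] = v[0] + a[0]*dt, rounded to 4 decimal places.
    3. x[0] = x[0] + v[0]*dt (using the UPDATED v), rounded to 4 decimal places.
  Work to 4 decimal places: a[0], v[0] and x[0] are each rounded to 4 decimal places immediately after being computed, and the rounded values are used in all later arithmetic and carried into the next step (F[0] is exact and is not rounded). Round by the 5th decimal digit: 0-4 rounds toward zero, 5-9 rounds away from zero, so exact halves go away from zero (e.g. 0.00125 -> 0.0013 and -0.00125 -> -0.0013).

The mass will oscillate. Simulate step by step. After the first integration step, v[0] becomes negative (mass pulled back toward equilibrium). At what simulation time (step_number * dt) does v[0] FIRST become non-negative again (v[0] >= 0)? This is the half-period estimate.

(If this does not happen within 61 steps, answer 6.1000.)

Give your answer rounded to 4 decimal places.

Step 0: x=[9.0000] v=[0.0000]
Step 1: x=[8.9558] v=[-0.4421]
Step 2: x=[8.8682] v=[-0.8761]
Step 3: x=[8.7388] v=[-1.2939]
Step 4: x=[8.5700] v=[-1.6879]
Step 5: x=[8.3649] v=[-2.0508]
Step 6: x=[8.1273] v=[-2.3759]
Step 7: x=[7.8616] v=[-2.6572]
Step 8: x=[7.5726] v=[-2.8896]
Step 9: x=[7.2657] v=[-3.0688]
Step 10: x=[6.9466] v=[-3.1914]
Step 11: x=[6.6211] v=[-3.2553]
Step 12: x=[6.2952] v=[-3.2592]
Step 13: x=[5.9749] v=[-3.2031]
Step 14: x=[5.6661] v=[-3.0880]
Step 15: x=[5.3745] v=[-2.9160]
Step 16: x=[5.1055] v=[-2.6903]
Step 17: x=[4.8640] v=[-2.4150]
Step 18: x=[4.6545] v=[-2.0952]
Step 19: x=[4.4808] v=[-1.7368]
Step 20: x=[4.3462] v=[-1.3464]
Step 21: x=[4.2531] v=[-0.9312]
Step 22: x=[4.2032] v=[-0.4989]
Step 23: x=[4.1975] v=[-0.0574]
Step 24: x=[4.2360] v=[0.3852]
First v>=0 after going negative at step 24, time=2.4000

Answer: 2.4000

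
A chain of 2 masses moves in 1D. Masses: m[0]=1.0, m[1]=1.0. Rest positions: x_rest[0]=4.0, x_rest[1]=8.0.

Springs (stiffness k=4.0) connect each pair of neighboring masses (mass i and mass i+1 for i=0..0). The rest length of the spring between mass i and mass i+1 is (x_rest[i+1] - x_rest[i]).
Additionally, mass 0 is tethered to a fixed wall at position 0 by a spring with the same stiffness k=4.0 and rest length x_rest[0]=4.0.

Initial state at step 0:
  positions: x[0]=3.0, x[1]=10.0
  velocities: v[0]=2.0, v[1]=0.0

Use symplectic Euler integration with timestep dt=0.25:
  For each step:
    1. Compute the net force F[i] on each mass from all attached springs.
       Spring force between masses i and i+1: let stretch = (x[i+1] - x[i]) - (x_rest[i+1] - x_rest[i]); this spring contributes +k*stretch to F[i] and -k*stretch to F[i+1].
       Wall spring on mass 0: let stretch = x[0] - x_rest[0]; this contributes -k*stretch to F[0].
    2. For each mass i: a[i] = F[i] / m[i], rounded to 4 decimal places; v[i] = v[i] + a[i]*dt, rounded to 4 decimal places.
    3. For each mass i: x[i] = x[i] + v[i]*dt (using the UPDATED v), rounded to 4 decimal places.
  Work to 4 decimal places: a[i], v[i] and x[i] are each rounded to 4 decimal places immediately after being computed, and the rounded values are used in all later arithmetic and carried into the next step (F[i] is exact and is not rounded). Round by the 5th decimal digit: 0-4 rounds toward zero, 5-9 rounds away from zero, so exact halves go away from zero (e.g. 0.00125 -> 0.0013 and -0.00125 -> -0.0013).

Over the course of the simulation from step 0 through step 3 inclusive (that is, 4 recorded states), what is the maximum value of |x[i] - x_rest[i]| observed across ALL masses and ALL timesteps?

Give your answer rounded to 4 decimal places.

Answer: 2.6719

Derivation:
Step 0: x=[3.0000 10.0000] v=[2.0000 0.0000]
Step 1: x=[4.5000 9.2500] v=[6.0000 -3.0000]
Step 2: x=[6.0625 8.3125] v=[6.2500 -3.7500]
Step 3: x=[6.6719 7.8125] v=[2.4375 -2.0000]
Max displacement = 2.6719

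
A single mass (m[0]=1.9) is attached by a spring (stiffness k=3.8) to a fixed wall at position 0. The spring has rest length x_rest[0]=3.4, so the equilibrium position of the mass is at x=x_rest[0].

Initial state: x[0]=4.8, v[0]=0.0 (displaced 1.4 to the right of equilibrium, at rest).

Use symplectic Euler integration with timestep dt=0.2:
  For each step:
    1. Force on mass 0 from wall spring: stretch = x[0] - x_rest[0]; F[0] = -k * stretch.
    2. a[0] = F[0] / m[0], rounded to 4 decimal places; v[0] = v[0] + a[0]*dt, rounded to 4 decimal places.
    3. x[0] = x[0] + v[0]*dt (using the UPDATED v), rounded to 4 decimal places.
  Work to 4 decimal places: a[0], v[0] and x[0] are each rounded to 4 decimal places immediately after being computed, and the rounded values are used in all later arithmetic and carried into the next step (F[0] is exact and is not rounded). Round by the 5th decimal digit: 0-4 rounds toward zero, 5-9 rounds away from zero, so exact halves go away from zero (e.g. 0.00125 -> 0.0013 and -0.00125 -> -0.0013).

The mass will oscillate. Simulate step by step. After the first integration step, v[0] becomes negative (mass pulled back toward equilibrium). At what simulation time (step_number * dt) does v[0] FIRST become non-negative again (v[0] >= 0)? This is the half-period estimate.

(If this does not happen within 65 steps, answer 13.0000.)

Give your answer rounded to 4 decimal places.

Answer: 2.4000

Derivation:
Step 0: x=[4.8000] v=[0.0000]
Step 1: x=[4.6880] v=[-0.5600]
Step 2: x=[4.4730] v=[-1.0752]
Step 3: x=[4.1721] v=[-1.5044]
Step 4: x=[3.8095] v=[-1.8132]
Step 5: x=[3.4141] v=[-1.9770]
Step 6: x=[3.0176] v=[-1.9826]
Step 7: x=[2.6517] v=[-1.8296]
Step 8: x=[2.3456] v=[-1.5303]
Step 9: x=[2.1239] v=[-1.1085]
Step 10: x=[2.0043] v=[-0.5981]
Step 11: x=[1.9963] v=[-0.0398]
Step 12: x=[2.1006] v=[0.5217]
First v>=0 after going negative at step 12, time=2.4000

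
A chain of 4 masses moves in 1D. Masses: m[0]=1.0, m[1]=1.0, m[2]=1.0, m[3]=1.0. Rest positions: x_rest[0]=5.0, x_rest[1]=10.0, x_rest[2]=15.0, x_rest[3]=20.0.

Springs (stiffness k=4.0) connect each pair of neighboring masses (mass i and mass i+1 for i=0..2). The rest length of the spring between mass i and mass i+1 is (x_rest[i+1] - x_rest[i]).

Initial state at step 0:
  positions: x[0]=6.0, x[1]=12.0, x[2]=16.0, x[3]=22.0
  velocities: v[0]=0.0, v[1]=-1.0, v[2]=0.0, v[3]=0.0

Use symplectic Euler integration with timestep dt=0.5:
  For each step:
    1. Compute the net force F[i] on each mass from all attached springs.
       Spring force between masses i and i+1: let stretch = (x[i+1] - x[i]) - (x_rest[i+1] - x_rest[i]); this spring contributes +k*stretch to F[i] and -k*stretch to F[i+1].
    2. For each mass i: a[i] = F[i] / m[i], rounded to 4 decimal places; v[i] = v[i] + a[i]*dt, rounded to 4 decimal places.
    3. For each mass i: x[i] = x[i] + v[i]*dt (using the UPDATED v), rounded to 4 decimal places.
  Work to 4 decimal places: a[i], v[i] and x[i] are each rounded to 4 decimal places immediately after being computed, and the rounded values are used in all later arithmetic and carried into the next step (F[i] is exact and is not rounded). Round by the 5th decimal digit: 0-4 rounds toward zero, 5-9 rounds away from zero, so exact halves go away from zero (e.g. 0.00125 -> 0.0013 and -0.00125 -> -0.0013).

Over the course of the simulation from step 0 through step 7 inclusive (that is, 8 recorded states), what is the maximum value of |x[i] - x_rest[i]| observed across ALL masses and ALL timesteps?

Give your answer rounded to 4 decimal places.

Answer: 3.0000

Derivation:
Step 0: x=[6.0000 12.0000 16.0000 22.0000] v=[0.0000 -1.0000 0.0000 0.0000]
Step 1: x=[7.0000 9.5000 18.0000 21.0000] v=[2.0000 -5.0000 4.0000 -2.0000]
Step 2: x=[5.5000 13.0000 14.5000 22.0000] v=[-3.0000 7.0000 -7.0000 2.0000]
Step 3: x=[6.5000 10.5000 17.0000 20.5000] v=[2.0000 -5.0000 5.0000 -3.0000]
Step 4: x=[6.5000 10.5000 16.5000 20.5000] v=[0.0000 0.0000 -1.0000 0.0000]
Step 5: x=[5.5000 12.5000 14.0000 21.5000] v=[-2.0000 4.0000 -5.0000 2.0000]
Step 6: x=[6.5000 9.0000 17.5000 20.0000] v=[2.0000 -7.0000 7.0000 -3.0000]
Step 7: x=[5.0000 11.5000 15.0000 21.0000] v=[-3.0000 5.0000 -5.0000 2.0000]
Max displacement = 3.0000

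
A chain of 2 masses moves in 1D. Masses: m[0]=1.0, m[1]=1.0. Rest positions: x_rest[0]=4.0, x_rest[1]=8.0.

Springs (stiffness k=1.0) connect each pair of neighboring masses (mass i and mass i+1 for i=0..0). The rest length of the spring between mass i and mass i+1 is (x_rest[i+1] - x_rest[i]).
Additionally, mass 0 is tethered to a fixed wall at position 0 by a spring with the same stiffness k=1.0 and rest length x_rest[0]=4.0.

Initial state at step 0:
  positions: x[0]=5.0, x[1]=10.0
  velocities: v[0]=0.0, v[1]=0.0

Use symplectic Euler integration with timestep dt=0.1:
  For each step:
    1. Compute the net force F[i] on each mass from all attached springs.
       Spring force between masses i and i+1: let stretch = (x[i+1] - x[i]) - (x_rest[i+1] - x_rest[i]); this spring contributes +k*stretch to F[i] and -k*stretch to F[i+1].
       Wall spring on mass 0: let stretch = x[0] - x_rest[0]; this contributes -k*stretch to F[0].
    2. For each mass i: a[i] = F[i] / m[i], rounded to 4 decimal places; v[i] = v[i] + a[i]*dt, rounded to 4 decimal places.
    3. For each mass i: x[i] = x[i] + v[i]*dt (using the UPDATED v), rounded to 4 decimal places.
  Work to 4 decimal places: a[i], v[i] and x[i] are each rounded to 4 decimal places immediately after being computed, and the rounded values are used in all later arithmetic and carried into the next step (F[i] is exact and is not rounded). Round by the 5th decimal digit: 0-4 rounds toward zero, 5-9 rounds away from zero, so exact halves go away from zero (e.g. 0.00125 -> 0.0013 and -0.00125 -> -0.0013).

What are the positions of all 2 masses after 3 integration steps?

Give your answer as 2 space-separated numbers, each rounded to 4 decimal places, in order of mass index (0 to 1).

Step 0: x=[5.0000 10.0000] v=[0.0000 0.0000]
Step 1: x=[5.0000 9.9900] v=[0.0000 -0.1000]
Step 2: x=[4.9999 9.9701] v=[-0.0010 -0.1990]
Step 3: x=[4.9995 9.9405] v=[-0.0040 -0.2960]

Answer: 4.9995 9.9405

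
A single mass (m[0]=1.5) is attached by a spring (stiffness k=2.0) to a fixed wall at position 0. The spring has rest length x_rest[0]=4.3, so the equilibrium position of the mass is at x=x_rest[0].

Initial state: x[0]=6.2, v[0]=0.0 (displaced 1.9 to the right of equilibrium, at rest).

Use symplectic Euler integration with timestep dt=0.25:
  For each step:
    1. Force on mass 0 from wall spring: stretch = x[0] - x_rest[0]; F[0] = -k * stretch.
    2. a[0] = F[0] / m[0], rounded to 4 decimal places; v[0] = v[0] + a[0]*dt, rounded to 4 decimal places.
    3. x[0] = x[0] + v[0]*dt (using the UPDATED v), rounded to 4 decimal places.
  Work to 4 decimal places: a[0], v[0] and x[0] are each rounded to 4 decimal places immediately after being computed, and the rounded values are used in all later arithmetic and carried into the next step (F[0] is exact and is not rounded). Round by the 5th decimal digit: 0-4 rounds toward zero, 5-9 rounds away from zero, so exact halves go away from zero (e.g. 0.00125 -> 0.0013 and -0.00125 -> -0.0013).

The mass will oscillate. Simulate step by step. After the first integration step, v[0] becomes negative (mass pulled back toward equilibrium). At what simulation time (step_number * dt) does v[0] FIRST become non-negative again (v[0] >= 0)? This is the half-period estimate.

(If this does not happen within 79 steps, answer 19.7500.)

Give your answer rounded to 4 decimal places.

Step 0: x=[6.2000] v=[0.0000]
Step 1: x=[6.0417] v=[-0.6333]
Step 2: x=[5.7382] v=[-1.2139]
Step 3: x=[5.3149] v=[-1.6933]
Step 4: x=[4.8070] v=[-2.0316]
Step 5: x=[4.2569] v=[-2.2006]
Step 6: x=[3.7104] v=[-2.1862]
Step 7: x=[3.2130] v=[-1.9897]
Step 8: x=[2.8062] v=[-1.6274]
Step 9: x=[2.5238] v=[-1.1295]
Step 10: x=[2.3895] v=[-0.5374]
Step 11: x=[2.4144] v=[0.0994]
First v>=0 after going negative at step 11, time=2.7500

Answer: 2.7500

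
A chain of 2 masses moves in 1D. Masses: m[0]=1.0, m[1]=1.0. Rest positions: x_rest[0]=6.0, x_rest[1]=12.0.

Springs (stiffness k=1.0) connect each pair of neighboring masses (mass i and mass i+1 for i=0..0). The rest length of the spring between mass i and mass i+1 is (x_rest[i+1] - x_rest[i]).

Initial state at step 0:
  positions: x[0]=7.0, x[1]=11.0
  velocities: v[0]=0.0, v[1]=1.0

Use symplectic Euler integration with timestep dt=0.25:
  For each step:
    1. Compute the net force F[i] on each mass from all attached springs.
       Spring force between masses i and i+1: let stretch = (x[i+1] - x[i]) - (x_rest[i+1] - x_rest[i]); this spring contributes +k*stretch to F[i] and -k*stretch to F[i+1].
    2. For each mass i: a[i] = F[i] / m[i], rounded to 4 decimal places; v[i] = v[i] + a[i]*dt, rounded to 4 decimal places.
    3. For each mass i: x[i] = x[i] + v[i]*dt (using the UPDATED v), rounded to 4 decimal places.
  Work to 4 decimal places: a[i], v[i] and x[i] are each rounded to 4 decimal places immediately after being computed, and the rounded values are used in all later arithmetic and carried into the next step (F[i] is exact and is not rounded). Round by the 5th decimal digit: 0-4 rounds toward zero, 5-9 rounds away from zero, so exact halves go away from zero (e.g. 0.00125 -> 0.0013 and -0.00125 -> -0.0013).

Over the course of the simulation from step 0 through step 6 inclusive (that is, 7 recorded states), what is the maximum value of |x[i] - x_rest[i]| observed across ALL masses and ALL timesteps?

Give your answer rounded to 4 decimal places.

Step 0: x=[7.0000 11.0000] v=[0.0000 1.0000]
Step 1: x=[6.8750 11.3750] v=[-0.5000 1.5000]
Step 2: x=[6.6563 11.8438] v=[-0.8750 1.8750]
Step 3: x=[6.3868 12.3633] v=[-1.0781 2.0781]
Step 4: x=[6.1158 12.8843] v=[-1.0840 2.0840]
Step 5: x=[5.8928 13.3573] v=[-0.8919 1.8919]
Step 6: x=[5.7614 13.7388] v=[-0.5258 1.5258]
Max displacement = 1.7388

Answer: 1.7388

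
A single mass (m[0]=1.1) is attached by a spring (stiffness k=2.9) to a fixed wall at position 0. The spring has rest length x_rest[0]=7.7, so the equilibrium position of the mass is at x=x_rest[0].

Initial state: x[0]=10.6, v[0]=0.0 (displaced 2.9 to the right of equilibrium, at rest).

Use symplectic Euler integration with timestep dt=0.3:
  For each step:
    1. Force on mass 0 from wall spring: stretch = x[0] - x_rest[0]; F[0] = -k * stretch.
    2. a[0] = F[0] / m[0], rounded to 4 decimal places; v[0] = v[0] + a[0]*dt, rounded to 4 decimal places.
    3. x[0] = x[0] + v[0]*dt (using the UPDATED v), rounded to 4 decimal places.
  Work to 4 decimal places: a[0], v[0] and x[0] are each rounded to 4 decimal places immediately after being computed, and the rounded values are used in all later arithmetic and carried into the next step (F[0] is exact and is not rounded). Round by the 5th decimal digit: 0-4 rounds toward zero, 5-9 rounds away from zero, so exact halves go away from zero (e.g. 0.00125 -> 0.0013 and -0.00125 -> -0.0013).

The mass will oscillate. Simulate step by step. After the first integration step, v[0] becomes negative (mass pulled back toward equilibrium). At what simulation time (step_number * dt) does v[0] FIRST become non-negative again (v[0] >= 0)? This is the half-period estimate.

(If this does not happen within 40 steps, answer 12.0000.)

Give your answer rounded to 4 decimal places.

Answer: 2.1000

Derivation:
Step 0: x=[10.6000] v=[0.0000]
Step 1: x=[9.9119] v=[-2.2937]
Step 2: x=[8.6990] v=[-4.0431]
Step 3: x=[7.2490] v=[-4.8332]
Step 4: x=[5.9061] v=[-4.4765]
Step 5: x=[4.9888] v=[-3.0577]
Step 6: x=[4.7148] v=[-0.9134]
Step 7: x=[5.1491] v=[1.4476]
First v>=0 after going negative at step 7, time=2.1000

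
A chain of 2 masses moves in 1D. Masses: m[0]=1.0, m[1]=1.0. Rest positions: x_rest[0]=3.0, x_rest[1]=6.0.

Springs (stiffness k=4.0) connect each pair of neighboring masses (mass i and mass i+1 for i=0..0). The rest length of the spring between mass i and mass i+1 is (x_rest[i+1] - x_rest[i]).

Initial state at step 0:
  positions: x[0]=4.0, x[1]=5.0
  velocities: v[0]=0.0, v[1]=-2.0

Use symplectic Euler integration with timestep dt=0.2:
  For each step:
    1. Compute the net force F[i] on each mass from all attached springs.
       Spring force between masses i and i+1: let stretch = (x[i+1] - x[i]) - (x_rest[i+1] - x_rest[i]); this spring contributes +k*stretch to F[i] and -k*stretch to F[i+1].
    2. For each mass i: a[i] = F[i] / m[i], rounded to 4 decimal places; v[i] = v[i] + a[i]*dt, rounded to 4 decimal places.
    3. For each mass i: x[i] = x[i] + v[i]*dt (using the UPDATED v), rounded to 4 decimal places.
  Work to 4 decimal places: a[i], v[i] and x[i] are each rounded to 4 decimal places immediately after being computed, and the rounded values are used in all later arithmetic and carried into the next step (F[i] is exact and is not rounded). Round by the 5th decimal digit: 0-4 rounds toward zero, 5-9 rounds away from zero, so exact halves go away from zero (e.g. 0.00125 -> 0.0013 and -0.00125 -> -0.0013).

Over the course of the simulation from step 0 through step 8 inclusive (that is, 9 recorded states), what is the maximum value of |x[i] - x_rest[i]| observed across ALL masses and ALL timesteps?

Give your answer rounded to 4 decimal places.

Answer: 2.1772

Derivation:
Step 0: x=[4.0000 5.0000] v=[0.0000 -2.0000]
Step 1: x=[3.6800 4.9200] v=[-1.6000 -0.4000]
Step 2: x=[3.0784 5.1216] v=[-3.0080 1.0080]
Step 3: x=[2.3237 5.4763] v=[-3.7734 1.7734]
Step 4: x=[1.5934 5.8066] v=[-3.6513 1.6513]
Step 5: x=[1.0573 5.9427] v=[-2.6807 0.6807]
Step 6: x=[0.8228 5.7772] v=[-1.1724 -0.8276]
Step 7: x=[0.9010 5.2990] v=[0.3911 -2.3911]
Step 8: x=[1.2029 4.5971] v=[1.5095 -3.5095]
Max displacement = 2.1772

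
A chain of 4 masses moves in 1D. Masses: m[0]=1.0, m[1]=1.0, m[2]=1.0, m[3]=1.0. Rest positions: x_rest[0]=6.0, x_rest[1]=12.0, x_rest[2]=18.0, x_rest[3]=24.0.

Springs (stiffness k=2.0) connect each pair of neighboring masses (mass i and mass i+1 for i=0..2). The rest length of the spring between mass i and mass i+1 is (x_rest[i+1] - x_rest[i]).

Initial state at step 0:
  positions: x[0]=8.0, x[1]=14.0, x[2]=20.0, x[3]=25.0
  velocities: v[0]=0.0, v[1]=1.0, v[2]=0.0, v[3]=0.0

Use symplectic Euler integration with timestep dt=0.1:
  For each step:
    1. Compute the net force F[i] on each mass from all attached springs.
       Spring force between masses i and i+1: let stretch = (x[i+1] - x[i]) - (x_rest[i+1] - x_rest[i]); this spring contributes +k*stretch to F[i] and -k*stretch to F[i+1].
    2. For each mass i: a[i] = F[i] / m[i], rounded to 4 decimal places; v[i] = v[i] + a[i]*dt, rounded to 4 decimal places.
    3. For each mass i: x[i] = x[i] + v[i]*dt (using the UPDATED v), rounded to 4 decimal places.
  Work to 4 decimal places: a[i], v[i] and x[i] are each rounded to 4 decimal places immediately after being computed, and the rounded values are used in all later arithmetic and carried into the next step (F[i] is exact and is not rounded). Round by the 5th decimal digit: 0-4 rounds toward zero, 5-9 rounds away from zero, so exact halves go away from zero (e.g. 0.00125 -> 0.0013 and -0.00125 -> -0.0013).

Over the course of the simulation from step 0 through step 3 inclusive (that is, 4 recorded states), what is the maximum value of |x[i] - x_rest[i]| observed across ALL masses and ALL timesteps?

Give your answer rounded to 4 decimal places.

Answer: 2.2823

Derivation:
Step 0: x=[8.0000 14.0000 20.0000 25.0000] v=[0.0000 1.0000 0.0000 0.0000]
Step 1: x=[8.0000 14.1000 19.9800 25.0200] v=[0.0000 1.0000 -0.2000 0.2000]
Step 2: x=[8.0020 14.1956 19.9432 25.0592] v=[0.0200 0.9560 -0.3680 0.3920]
Step 3: x=[8.0079 14.2823 19.8938 25.1161] v=[0.0587 0.8668 -0.4943 0.5688]
Max displacement = 2.2823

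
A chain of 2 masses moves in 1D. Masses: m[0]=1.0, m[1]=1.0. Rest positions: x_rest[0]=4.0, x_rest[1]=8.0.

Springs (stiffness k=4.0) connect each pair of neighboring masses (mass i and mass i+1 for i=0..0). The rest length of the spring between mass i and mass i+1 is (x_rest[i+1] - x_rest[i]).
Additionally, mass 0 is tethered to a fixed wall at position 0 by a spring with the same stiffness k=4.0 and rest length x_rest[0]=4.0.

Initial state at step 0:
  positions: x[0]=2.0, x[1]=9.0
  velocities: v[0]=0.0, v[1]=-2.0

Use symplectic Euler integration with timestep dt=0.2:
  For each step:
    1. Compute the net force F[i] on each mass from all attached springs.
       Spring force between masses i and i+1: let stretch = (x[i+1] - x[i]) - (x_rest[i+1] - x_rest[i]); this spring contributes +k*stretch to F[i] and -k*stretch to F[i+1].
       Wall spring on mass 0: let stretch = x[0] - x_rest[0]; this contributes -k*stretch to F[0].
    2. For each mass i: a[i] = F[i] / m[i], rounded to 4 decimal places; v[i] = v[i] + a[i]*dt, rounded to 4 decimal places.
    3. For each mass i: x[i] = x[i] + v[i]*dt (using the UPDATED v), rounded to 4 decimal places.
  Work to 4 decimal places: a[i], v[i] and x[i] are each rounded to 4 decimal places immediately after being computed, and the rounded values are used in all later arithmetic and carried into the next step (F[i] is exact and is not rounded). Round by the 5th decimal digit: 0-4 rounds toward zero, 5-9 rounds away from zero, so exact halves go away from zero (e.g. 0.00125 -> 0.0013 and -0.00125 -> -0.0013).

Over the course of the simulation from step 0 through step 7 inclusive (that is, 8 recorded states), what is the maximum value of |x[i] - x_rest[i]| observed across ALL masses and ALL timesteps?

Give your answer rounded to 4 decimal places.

Answer: 2.3688

Derivation:
Step 0: x=[2.0000 9.0000] v=[0.0000 -2.0000]
Step 1: x=[2.8000 8.1200] v=[4.0000 -4.4000]
Step 2: x=[4.0032 7.0288] v=[6.0160 -5.4560]
Step 3: x=[5.0500 6.0935] v=[5.2339 -4.6765]
Step 4: x=[5.4557 5.6312] v=[2.0287 -2.3113]
Step 5: x=[5.0166 5.7809] v=[-2.1955 0.7483]
Step 6: x=[3.8971 6.4483] v=[-5.5973 3.3369]
Step 7: x=[2.5623 7.3475] v=[-6.6740 4.4959]
Max displacement = 2.3688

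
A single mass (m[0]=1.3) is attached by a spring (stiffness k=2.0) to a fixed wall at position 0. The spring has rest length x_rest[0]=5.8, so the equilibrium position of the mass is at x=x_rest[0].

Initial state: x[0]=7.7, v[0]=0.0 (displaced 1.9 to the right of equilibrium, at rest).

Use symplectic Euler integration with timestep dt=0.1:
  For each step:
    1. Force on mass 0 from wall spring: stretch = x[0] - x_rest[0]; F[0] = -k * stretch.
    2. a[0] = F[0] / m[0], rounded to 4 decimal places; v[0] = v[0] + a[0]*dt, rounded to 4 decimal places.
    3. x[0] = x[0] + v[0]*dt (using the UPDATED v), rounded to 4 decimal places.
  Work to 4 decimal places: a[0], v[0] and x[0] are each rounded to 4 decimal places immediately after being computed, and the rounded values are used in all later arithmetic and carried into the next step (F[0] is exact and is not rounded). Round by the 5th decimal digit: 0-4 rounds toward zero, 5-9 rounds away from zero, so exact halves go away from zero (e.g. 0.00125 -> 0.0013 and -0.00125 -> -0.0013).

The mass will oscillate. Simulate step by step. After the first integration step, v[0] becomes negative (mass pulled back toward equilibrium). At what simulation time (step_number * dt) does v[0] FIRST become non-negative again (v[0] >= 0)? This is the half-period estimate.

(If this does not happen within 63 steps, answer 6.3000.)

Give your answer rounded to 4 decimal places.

Answer: 2.6000

Derivation:
Step 0: x=[7.7000] v=[0.0000]
Step 1: x=[7.6708] v=[-0.2923]
Step 2: x=[7.6128] v=[-0.5801]
Step 3: x=[7.5269] v=[-0.8590]
Step 4: x=[7.4144] v=[-1.1247]
Step 5: x=[7.2771] v=[-1.3731]
Step 6: x=[7.1171] v=[-1.6004]
Step 7: x=[6.9368] v=[-1.8030]
Step 8: x=[6.7390] v=[-1.9779]
Step 9: x=[6.5268] v=[-2.1224]
Step 10: x=[6.3034] v=[-2.2342]
Step 11: x=[6.0722] v=[-2.3117]
Step 12: x=[5.8368] v=[-2.3536]
Step 13: x=[5.6009] v=[-2.3593]
Step 14: x=[5.3680] v=[-2.3287]
Step 15: x=[5.1418] v=[-2.2622]
Step 16: x=[4.9257] v=[-2.1609]
Step 17: x=[4.7231] v=[-2.0264]
Step 18: x=[4.5370] v=[-1.8607]
Step 19: x=[4.3704] v=[-1.6664]
Step 20: x=[4.2258] v=[-1.4465]
Step 21: x=[4.1054] v=[-1.2043]
Step 22: x=[4.0110] v=[-0.9436]
Step 23: x=[3.9442] v=[-0.6684]
Step 24: x=[3.9059] v=[-0.3829]
Step 25: x=[3.8968] v=[-0.0915]
Step 26: x=[3.9169] v=[0.2013]
First v>=0 after going negative at step 26, time=2.6000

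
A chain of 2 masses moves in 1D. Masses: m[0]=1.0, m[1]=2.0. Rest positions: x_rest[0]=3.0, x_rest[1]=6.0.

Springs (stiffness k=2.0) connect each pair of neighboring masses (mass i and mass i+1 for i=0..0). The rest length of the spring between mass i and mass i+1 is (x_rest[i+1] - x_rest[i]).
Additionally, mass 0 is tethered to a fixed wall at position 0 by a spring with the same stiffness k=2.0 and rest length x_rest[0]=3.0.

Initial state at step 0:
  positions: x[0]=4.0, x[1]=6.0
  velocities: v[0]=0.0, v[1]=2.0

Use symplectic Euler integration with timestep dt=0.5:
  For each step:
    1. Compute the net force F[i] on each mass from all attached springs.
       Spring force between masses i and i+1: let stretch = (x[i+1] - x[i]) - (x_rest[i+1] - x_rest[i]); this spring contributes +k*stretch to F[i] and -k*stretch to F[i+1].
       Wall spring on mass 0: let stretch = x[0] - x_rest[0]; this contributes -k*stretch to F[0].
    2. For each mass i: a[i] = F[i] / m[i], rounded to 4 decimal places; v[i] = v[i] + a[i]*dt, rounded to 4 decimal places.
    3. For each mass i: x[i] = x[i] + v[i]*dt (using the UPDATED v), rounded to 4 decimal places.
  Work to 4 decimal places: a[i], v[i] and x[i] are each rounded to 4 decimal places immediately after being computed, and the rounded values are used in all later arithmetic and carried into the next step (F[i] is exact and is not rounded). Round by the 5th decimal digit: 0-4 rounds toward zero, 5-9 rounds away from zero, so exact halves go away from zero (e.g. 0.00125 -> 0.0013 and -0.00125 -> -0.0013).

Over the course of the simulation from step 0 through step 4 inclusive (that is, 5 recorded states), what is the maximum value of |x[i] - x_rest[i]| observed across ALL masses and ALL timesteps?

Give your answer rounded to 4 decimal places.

Answer: 2.4844

Derivation:
Step 0: x=[4.0000 6.0000] v=[0.0000 2.0000]
Step 1: x=[3.0000 7.2500] v=[-2.0000 2.5000]
Step 2: x=[2.6250 8.1875] v=[-0.7500 1.8750]
Step 3: x=[3.7188 8.4844] v=[2.1875 0.5938]
Step 4: x=[5.3360 8.3399] v=[3.2343 -0.2890]
Max displacement = 2.4844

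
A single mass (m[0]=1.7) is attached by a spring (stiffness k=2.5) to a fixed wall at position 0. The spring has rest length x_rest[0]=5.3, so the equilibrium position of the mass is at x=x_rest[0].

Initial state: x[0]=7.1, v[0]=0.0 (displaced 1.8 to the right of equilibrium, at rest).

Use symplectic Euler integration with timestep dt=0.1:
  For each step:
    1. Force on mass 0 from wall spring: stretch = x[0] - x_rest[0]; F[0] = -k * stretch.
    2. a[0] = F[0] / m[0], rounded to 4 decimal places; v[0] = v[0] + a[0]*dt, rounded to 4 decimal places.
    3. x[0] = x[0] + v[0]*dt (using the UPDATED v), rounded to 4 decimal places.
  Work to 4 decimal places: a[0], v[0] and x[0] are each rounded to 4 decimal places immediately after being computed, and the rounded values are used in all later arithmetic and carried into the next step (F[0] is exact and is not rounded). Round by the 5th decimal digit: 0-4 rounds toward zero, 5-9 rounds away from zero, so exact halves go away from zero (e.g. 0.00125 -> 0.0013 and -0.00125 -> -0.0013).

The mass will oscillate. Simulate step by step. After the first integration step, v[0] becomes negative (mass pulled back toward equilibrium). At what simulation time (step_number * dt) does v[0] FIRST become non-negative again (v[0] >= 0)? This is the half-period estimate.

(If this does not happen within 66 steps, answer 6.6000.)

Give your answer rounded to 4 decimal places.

Answer: 2.6000

Derivation:
Step 0: x=[7.1000] v=[0.0000]
Step 1: x=[7.0735] v=[-0.2647]
Step 2: x=[7.0210] v=[-0.5255]
Step 3: x=[6.9431] v=[-0.7786]
Step 4: x=[6.8411] v=[-1.0202]
Step 5: x=[6.7164] v=[-1.2468]
Step 6: x=[6.5709] v=[-1.4551]
Step 7: x=[6.4067] v=[-1.6420]
Step 8: x=[6.2262] v=[-1.8048]
Step 9: x=[6.0321] v=[-1.9410]
Step 10: x=[5.8272] v=[-2.0487]
Step 11: x=[5.6146] v=[-2.1262]
Step 12: x=[5.3974] v=[-2.1725]
Step 13: x=[5.1787] v=[-2.1868]
Step 14: x=[4.9618] v=[-2.1690]
Step 15: x=[4.7499] v=[-2.1193]
Step 16: x=[4.5461] v=[-2.0384]
Step 17: x=[4.3534] v=[-1.9275]
Step 18: x=[4.1746] v=[-1.7883]
Step 19: x=[4.0123] v=[-1.6228]
Step 20: x=[3.8690] v=[-1.4334]
Step 21: x=[3.7467] v=[-1.2230]
Step 22: x=[3.6472] v=[-0.9946]
Step 23: x=[3.5721] v=[-0.7515]
Step 24: x=[3.5224] v=[-0.4974]
Step 25: x=[3.4988] v=[-0.2360]
Step 26: x=[3.5017] v=[0.0289]
First v>=0 after going negative at step 26, time=2.6000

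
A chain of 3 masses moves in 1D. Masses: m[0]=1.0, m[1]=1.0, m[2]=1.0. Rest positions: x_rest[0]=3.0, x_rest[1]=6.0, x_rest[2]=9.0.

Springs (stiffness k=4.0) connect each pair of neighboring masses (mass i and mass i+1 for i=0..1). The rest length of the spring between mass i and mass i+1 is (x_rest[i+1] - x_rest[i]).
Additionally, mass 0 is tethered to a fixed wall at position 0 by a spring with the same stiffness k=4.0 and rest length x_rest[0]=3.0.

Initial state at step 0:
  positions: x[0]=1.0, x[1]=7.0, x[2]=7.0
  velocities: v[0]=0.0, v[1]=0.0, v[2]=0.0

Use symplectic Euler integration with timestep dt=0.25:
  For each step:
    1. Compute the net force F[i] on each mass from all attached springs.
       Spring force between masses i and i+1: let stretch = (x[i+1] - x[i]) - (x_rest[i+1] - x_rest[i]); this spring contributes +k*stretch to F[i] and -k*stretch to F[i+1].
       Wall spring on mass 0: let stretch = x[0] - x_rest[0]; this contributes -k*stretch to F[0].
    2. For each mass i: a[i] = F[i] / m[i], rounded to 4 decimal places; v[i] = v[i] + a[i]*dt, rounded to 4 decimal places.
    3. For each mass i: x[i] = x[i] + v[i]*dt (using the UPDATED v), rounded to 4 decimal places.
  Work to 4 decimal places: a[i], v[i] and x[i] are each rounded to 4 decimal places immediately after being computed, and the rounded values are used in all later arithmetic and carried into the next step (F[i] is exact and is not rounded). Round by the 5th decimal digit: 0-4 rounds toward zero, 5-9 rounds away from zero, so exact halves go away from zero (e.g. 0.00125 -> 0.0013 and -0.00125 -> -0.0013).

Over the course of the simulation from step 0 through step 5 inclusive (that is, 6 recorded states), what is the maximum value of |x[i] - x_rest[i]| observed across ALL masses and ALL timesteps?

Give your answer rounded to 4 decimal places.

Step 0: x=[1.0000 7.0000 7.0000] v=[0.0000 0.0000 0.0000]
Step 1: x=[2.2500 5.5000 7.7500] v=[5.0000 -6.0000 3.0000]
Step 2: x=[3.7500 3.7500 8.6875] v=[6.0000 -7.0000 3.7500]
Step 3: x=[4.3125 3.2344 9.1406] v=[2.2500 -2.0625 1.8125]
Step 4: x=[3.5274 4.4649 8.8672] v=[-3.1406 4.9218 -1.0937]
Step 5: x=[2.0948 6.5616 8.2432] v=[-5.7305 8.3866 -2.4960]
Max displacement = 2.7656

Answer: 2.7656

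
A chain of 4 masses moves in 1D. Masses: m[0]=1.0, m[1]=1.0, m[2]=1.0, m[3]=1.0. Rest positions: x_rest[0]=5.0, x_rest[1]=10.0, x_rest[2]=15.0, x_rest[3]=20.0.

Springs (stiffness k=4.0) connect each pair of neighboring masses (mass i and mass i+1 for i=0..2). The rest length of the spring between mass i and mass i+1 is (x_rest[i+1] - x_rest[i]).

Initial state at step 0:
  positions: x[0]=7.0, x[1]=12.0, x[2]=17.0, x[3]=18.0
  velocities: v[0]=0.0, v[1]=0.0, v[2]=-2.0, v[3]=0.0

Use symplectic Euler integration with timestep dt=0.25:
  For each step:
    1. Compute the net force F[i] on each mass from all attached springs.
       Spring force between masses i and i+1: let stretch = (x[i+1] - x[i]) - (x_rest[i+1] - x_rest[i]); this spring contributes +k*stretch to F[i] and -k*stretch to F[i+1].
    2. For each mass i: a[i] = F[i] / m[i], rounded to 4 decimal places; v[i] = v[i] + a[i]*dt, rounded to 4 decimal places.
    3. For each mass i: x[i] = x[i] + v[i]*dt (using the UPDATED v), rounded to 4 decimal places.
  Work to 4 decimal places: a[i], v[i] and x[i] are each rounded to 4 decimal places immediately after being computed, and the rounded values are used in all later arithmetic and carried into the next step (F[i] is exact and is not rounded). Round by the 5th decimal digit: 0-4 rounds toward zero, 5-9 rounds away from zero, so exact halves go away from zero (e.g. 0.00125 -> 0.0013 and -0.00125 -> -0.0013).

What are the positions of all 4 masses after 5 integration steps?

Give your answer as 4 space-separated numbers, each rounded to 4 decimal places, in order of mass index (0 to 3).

Answer: 5.6094 8.7696 15.7149 21.4063

Derivation:
Step 0: x=[7.0000 12.0000 17.0000 18.0000] v=[0.0000 0.0000 -2.0000 0.0000]
Step 1: x=[7.0000 12.0000 15.5000 19.0000] v=[0.0000 0.0000 -6.0000 4.0000]
Step 2: x=[7.0000 11.6250 14.0000 20.3750] v=[0.0000 -1.5000 -6.0000 5.5000]
Step 3: x=[6.9063 10.6875 13.5000 21.4063] v=[-0.3750 -3.7500 -2.0000 4.1250]
Step 4: x=[6.5079 9.5078 14.2735 21.7110] v=[-1.5938 -4.7187 3.0938 1.2187]
Step 5: x=[5.6094 8.7696 15.7149 21.4063] v=[-3.5939 -2.9529 5.7656 -1.2188]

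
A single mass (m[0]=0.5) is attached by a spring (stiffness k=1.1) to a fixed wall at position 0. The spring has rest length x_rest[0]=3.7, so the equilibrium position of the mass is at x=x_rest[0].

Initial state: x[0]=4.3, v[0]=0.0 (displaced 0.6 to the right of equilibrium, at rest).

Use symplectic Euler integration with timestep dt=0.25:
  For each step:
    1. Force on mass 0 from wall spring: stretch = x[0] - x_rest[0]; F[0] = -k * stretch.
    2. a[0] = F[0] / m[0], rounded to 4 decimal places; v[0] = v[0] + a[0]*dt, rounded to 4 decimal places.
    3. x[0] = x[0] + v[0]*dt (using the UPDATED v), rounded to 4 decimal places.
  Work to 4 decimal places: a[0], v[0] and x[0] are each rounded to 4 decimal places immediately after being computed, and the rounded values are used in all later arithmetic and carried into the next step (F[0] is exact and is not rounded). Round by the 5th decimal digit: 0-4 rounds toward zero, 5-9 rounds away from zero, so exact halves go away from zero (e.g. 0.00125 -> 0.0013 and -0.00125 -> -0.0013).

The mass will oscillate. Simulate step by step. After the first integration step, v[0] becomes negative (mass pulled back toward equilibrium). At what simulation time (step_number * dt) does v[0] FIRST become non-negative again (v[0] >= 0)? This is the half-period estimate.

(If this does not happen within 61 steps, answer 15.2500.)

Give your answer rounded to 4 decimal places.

Answer: 2.2500

Derivation:
Step 0: x=[4.3000] v=[0.0000]
Step 1: x=[4.2175] v=[-0.3300]
Step 2: x=[4.0639] v=[-0.6146]
Step 3: x=[3.8602] v=[-0.8148]
Step 4: x=[3.6345] v=[-0.9029]
Step 5: x=[3.4178] v=[-0.8669]
Step 6: x=[3.2399] v=[-0.7117]
Step 7: x=[3.1252] v=[-0.4587]
Step 8: x=[3.0896] v=[-0.1426]
Step 9: x=[3.1379] v=[0.1931]
First v>=0 after going negative at step 9, time=2.2500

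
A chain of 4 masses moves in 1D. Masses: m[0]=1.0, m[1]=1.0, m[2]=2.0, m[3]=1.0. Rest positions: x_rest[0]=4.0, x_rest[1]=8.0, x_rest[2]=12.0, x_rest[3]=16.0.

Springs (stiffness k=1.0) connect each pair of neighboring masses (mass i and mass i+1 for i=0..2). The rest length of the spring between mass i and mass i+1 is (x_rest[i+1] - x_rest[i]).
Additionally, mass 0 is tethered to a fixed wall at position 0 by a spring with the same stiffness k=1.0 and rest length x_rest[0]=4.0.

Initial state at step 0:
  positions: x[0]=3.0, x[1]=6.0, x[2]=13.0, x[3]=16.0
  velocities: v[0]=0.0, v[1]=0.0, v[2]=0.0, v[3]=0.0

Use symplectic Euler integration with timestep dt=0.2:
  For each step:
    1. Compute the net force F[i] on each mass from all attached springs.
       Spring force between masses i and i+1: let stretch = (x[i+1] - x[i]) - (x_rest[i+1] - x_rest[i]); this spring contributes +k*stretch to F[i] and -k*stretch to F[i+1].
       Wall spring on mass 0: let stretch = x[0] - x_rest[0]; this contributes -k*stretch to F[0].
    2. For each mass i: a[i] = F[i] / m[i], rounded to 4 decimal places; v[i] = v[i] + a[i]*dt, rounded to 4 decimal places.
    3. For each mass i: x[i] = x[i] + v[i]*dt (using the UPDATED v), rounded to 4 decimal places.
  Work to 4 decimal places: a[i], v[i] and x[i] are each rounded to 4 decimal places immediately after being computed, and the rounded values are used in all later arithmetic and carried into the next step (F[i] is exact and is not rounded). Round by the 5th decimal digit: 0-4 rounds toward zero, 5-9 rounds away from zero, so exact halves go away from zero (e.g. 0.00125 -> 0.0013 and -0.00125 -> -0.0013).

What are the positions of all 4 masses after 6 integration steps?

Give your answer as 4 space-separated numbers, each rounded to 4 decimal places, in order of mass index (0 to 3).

Answer: 3.3583 8.3836 11.7682 16.5422

Derivation:
Step 0: x=[3.0000 6.0000 13.0000 16.0000] v=[0.0000 0.0000 0.0000 0.0000]
Step 1: x=[3.0000 6.1600 12.9200 16.0400] v=[0.0000 0.8000 -0.4000 0.2000]
Step 2: x=[3.0064 6.4640 12.7672 16.1152] v=[0.0320 1.5200 -0.7640 0.3760]
Step 3: x=[3.0308 6.8818 12.5553 16.2165] v=[0.1222 2.0891 -1.0595 0.5064]
Step 4: x=[3.0880 7.3725 12.3032 16.3313] v=[0.2862 2.4536 -1.2607 0.5742]
Step 5: x=[3.1931 7.8891 12.0330 16.4450] v=[0.5255 2.5828 -1.3510 0.5686]
Step 6: x=[3.3583 8.3836 11.7682 16.5422] v=[0.8261 2.4724 -1.3242 0.4862]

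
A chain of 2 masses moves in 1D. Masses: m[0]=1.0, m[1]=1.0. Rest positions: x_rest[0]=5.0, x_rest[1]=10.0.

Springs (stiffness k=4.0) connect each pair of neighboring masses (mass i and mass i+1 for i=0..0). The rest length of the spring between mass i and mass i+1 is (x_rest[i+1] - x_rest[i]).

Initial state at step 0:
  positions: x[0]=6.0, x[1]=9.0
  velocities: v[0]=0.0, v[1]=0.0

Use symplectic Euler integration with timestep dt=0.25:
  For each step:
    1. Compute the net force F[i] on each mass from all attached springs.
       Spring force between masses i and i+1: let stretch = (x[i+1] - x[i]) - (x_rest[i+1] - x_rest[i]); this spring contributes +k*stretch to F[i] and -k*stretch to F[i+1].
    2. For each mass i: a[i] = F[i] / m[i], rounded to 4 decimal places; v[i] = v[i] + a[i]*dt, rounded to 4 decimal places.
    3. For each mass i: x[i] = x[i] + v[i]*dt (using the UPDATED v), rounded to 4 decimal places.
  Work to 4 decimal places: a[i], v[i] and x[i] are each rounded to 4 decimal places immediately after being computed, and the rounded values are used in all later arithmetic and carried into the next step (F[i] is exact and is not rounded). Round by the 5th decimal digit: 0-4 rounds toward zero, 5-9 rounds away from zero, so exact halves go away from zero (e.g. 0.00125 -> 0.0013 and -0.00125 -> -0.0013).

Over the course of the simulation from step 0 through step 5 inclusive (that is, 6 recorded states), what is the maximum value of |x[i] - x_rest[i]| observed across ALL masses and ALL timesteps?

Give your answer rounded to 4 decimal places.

Step 0: x=[6.0000 9.0000] v=[0.0000 0.0000]
Step 1: x=[5.5000 9.5000] v=[-2.0000 2.0000]
Step 2: x=[4.7500 10.2500] v=[-3.0000 3.0000]
Step 3: x=[4.1250 10.8750] v=[-2.5000 2.5000]
Step 4: x=[3.9375 11.0625] v=[-0.7500 0.7500]
Step 5: x=[4.2813 10.7188] v=[1.3750 -1.3750]
Max displacement = 1.0625

Answer: 1.0625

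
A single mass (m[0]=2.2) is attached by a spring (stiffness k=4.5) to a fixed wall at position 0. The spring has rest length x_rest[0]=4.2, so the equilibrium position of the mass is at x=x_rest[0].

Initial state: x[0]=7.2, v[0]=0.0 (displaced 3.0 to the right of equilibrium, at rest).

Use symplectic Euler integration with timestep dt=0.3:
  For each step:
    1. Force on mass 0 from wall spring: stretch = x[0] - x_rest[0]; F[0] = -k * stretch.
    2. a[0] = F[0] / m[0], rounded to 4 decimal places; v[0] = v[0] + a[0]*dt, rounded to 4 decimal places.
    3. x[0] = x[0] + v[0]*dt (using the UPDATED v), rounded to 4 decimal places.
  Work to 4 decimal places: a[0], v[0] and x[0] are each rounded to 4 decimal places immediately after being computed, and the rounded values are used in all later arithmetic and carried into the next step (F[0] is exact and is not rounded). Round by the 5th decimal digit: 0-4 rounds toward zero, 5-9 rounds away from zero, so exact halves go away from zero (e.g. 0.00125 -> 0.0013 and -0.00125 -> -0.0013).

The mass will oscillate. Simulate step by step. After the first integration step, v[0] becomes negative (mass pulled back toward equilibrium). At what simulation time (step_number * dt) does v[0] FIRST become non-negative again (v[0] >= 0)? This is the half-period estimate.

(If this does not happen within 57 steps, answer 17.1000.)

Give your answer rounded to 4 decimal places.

Answer: 2.4000

Derivation:
Step 0: x=[7.2000] v=[0.0000]
Step 1: x=[6.6477] v=[-1.8409]
Step 2: x=[5.6448] v=[-3.3429]
Step 3: x=[4.3760] v=[-4.2295]
Step 4: x=[3.0748] v=[-4.3375]
Step 5: x=[1.9807] v=[-3.6471]
Step 6: x=[1.2951] v=[-2.2853]
Step 7: x=[1.1443] v=[-0.5028]
Step 8: x=[1.5560] v=[1.3723]
First v>=0 after going negative at step 8, time=2.4000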